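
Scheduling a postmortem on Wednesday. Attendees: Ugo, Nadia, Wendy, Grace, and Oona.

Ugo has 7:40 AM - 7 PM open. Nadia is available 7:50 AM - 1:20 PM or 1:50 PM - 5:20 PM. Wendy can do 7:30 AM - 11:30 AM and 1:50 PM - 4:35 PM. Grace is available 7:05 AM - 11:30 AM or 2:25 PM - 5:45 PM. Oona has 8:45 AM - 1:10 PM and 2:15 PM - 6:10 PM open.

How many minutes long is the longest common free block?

Ugo ∩ Nadia: 07:50-13:20, 13:50-17:20.
Ugo ∩ Nadia ∩ Wendy: 07:50-11:30, 13:50-16:35.
Ugo ∩ Nadia ∩ Wendy ∩ Grace: 07:50-11:30, 14:25-16:35.
Ugo ∩ Nadia ∩ Wendy ∩ Grace ∩ Oona: 08:45-11:30, 14:25-16:35.
Those are the intersection windows.
The longest is 08:45-11:30 at 165 minutes.

165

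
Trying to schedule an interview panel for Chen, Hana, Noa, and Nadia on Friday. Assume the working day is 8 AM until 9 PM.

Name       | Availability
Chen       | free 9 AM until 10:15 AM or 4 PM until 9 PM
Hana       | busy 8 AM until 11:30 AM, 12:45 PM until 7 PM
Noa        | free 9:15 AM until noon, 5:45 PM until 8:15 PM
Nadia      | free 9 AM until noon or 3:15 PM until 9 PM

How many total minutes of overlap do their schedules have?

Chen free: 09:00-10:15, 16:00-21:00.
Hana free: 11:30-12:45, 19:00-21:00 (invert busy blocks within the working day).
Noa free: 09:15-12:00, 17:45-20:15.
Nadia free: 09:00-12:00, 15:15-21:00.
Chen ∩ Hana: 19:00-21:00.
Chen ∩ Hana ∩ Noa: 19:00-20:15.
Chen ∩ Hana ∩ Noa ∩ Nadia: 19:00-20:15.
Those are the intersection windows.
That's a single block of 75 minutes.

75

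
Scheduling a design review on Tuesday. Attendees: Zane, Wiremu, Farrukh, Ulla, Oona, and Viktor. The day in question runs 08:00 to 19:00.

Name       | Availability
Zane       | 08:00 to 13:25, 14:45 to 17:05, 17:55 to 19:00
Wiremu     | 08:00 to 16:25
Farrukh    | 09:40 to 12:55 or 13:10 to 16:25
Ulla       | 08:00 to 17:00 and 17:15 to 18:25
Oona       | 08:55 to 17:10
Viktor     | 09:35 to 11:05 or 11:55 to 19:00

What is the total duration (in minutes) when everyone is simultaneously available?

Zane ∩ Wiremu: 08:00-13:25, 14:45-16:25.
Zane ∩ Wiremu ∩ Farrukh: 09:40-12:55, 13:10-13:25, 14:45-16:25.
Zane ∩ Wiremu ∩ Farrukh ∩ Ulla: 09:40-12:55, 13:10-13:25, 14:45-16:25.
Zane ∩ Wiremu ∩ Farrukh ∩ Ulla ∩ Oona: 09:40-12:55, 13:10-13:25, 14:45-16:25.
Zane ∩ Wiremu ∩ Farrukh ∩ Ulla ∩ Oona ∩ Viktor: 09:40-11:05, 11:55-12:55, 13:10-13:25, 14:45-16:25.
Summing the common windows: 85 + 60 + 15 + 100 = 260 minutes.

260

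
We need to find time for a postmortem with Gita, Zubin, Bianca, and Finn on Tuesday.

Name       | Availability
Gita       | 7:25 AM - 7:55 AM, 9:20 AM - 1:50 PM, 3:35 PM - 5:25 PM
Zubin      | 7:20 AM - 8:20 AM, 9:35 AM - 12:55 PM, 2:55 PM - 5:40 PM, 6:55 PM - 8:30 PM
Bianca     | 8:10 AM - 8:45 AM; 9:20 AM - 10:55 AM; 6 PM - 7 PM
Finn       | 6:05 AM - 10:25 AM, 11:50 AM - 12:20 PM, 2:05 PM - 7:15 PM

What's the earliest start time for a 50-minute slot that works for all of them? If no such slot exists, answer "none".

09:35

Gita ∩ Zubin: 07:25-07:55, 09:35-12:55, 15:35-17:25.
Gita ∩ Zubin ∩ Bianca: 09:35-10:55.
Gita ∩ Zubin ∩ Bianca ∩ Finn: 09:35-10:25.
So the common availability across everyone is 09:35-10:25.
The first common window of at least 50 minutes is 09:35-10:25, so the earliest start is 09:35.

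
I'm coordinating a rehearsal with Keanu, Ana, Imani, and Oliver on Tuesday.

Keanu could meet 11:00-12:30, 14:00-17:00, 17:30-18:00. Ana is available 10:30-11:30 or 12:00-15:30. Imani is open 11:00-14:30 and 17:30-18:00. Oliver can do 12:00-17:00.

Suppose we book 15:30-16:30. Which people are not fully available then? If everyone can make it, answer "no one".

Keanu: free for 15:30-16:30. Ana: not fully free for 15:30-16:30. Imani: not fully free for 15:30-16:30. Oliver: free for 15:30-16:30.

Ana, Imani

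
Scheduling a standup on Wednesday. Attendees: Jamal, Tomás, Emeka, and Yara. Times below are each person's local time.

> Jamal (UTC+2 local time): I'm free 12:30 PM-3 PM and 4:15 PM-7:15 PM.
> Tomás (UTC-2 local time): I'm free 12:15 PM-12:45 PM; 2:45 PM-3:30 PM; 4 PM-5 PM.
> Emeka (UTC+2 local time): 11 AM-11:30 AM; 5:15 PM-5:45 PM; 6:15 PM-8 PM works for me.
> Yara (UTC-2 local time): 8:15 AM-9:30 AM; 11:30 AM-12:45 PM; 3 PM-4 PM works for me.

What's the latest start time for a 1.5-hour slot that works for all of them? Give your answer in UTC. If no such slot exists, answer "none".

none

Jamal in UTC: 10:30-13:00, 14:15-17:15 (subtract 2h to convert from UTC+2).
Tomás in UTC: 14:15-14:45, 16:45-17:30, 18:00-19:00 (add 2h to convert from UTC-2).
Emeka in UTC: 09:00-09:30, 15:15-15:45, 16:15-18:00 (subtract 2h to convert from UTC+2).
Yara in UTC: 10:15-11:30, 13:30-14:45, 17:00-18:00 (add 2h to convert from UTC-2).
Jamal ∩ Tomás: 14:15-14:45, 16:45-17:15.
Jamal ∩ Tomás ∩ Emeka: 16:45-17:15.
Jamal ∩ Tomás ∩ Emeka ∩ Yara: 17:00-17:15.
No common window is at least 90 minutes long.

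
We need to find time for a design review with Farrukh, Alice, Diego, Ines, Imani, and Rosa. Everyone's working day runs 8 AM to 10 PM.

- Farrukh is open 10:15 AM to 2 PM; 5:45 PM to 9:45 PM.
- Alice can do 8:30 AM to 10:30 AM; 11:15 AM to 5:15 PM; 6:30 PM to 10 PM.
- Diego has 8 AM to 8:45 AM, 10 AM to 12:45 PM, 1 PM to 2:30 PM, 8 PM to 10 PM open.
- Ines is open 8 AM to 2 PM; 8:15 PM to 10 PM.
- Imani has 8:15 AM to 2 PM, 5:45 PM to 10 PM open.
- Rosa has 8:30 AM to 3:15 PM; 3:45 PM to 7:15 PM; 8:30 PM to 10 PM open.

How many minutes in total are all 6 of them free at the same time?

Farrukh ∩ Alice: 10:15-10:30, 11:15-14:00, 18:30-21:45.
Farrukh ∩ Alice ∩ Diego: 10:15-10:30, 11:15-12:45, 13:00-14:00, 20:00-21:45.
Farrukh ∩ Alice ∩ Diego ∩ Ines: 10:15-10:30, 11:15-12:45, 13:00-14:00, 20:15-21:45.
Farrukh ∩ Alice ∩ Diego ∩ Ines ∩ Imani: 10:15-10:30, 11:15-12:45, 13:00-14:00, 20:15-21:45.
Farrukh ∩ Alice ∩ Diego ∩ Ines ∩ Imani ∩ Rosa: 10:15-10:30, 11:15-12:45, 13:00-14:00, 20:30-21:45.
Summing the common windows: 15 + 90 + 60 + 75 = 240 minutes.

240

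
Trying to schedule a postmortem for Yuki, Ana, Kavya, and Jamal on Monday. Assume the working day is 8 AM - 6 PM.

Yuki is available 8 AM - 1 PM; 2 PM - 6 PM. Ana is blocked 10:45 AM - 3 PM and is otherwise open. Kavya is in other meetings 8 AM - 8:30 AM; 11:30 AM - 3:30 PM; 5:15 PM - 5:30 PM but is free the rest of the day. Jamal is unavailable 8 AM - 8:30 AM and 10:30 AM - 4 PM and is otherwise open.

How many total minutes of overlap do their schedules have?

Yuki free: 08:00-13:00, 14:00-18:00.
Ana free: 08:00-10:45, 15:00-18:00 (invert busy blocks within the working day).
Kavya free: 08:30-11:30, 15:30-17:15, 17:30-18:00 (invert busy blocks within the working day).
Jamal free: 08:30-10:30, 16:00-18:00 (invert busy blocks within the working day).
Yuki ∩ Ana: 08:00-10:45, 15:00-18:00.
Yuki ∩ Ana ∩ Kavya: 08:30-10:45, 15:30-17:15, 17:30-18:00.
Yuki ∩ Ana ∩ Kavya ∩ Jamal: 08:30-10:30, 16:00-17:15, 17:30-18:00.
So the common availability across everyone is 08:30-10:30, 16:00-17:15, 17:30-18:00.
Summing the common windows: 120 + 75 + 30 = 225 minutes.

225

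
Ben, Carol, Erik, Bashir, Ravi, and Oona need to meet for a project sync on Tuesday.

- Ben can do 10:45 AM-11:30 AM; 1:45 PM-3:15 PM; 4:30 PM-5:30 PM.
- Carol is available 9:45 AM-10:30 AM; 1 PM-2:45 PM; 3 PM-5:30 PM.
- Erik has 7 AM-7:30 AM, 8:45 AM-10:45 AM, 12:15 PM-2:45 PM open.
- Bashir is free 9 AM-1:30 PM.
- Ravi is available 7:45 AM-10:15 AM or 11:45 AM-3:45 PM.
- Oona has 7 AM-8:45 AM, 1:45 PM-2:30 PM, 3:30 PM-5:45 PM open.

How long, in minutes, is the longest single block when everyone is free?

Ben ∩ Carol: 13:45-14:45, 15:00-15:15, 16:30-17:30.
Ben ∩ Carol ∩ Erik: 13:45-14:45.
Ben ∩ Carol ∩ Erik ∩ Bashir: ∅.
Ben ∩ Carol ∩ Erik ∩ Bashir ∩ Ravi: ∅.
Ben ∩ Carol ∩ Erik ∩ Bashir ∩ Ravi ∩ Oona: ∅.
There is no time when everyone is free.
No common window exists, so the longest block is 0 minutes.

0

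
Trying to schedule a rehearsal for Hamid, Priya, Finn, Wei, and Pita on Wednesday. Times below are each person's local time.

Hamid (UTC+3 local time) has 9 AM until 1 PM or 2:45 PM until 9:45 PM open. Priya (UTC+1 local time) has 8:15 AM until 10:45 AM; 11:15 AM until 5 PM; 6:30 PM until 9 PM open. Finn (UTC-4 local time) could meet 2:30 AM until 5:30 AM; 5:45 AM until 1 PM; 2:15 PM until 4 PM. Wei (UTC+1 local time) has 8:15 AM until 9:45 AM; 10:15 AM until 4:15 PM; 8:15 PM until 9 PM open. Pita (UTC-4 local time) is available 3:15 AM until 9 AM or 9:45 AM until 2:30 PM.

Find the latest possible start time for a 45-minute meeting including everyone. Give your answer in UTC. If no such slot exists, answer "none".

14:30

Hamid in UTC: 06:00-10:00, 11:45-18:45 (subtract 3h to convert from UTC+3).
Priya in UTC: 07:15-09:45, 10:15-16:00, 17:30-20:00 (subtract 1h to convert from UTC+1).
Finn in UTC: 06:30-09:30, 09:45-17:00, 18:15-20:00 (add 4h to convert from UTC-4).
Wei in UTC: 07:15-08:45, 09:15-15:15, 19:15-20:00 (subtract 1h to convert from UTC+1).
Pita in UTC: 07:15-13:00, 13:45-18:30 (add 4h to convert from UTC-4).
Hamid ∩ Priya: 07:15-09:45, 11:45-16:00, 17:30-18:45.
Hamid ∩ Priya ∩ Finn: 07:15-09:30, 11:45-16:00, 18:15-18:45.
Hamid ∩ Priya ∩ Finn ∩ Wei: 07:15-08:45, 09:15-09:30, 11:45-15:15.
Hamid ∩ Priya ∩ Finn ∩ Wei ∩ Pita: 07:15-08:45, 09:15-09:30, 11:45-13:00, 13:45-15:15.
Those are the intersection windows.
The last common window of at least 45 minutes is 13:45-15:15; a 45-minute meeting can start as late as 14:30 and still end by 15:15.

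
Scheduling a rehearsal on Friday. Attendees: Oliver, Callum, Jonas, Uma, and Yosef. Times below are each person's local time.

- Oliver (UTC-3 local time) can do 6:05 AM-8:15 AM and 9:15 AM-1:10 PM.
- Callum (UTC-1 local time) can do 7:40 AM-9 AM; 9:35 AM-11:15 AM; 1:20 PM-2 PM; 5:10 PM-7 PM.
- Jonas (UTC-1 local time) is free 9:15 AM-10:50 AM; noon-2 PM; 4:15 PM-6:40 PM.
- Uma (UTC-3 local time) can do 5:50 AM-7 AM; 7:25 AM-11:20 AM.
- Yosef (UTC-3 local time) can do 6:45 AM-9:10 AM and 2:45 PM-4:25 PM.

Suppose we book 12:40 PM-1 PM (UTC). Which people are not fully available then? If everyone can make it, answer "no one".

Oliver in UTC: 09:05-11:15, 12:15-16:10 (add 3h to convert from UTC-3).
Callum in UTC: 08:40-10:00, 10:35-12:15, 14:20-15:00, 18:10-20:00 (add 1h to convert from UTC-1).
Jonas in UTC: 10:15-11:50, 13:00-15:00, 17:15-19:40 (add 1h to convert from UTC-1).
Uma in UTC: 08:50-10:00, 10:25-14:20 (add 3h to convert from UTC-3).
Yosef in UTC: 09:45-12:10, 17:45-19:25 (add 3h to convert from UTC-3).
Oliver: free for 12:40-13:00. Callum: not fully free for 12:40-13:00. Jonas: not fully free for 12:40-13:00. Uma: free for 12:40-13:00. Yosef: not fully free for 12:40-13:00.

Callum, Jonas, Yosef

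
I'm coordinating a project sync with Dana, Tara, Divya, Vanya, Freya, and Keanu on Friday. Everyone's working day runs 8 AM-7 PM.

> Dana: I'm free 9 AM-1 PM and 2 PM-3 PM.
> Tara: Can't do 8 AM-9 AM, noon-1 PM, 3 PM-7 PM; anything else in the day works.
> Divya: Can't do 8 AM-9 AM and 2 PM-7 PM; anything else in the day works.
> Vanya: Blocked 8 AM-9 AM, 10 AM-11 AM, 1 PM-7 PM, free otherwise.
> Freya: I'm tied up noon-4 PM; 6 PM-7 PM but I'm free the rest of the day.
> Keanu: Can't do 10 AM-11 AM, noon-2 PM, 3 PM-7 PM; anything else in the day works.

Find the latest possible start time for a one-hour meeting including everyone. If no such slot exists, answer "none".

11:00

Dana free: 09:00-13:00, 14:00-15:00.
Tara free: 09:00-12:00, 13:00-15:00 (invert busy blocks within the working day).
Divya free: 09:00-14:00 (invert busy blocks within the working day).
Vanya free: 09:00-10:00, 11:00-13:00 (invert busy blocks within the working day).
Freya free: 08:00-12:00, 16:00-18:00 (invert busy blocks within the working day).
Keanu free: 08:00-10:00, 11:00-12:00, 14:00-15:00 (invert busy blocks within the working day).
Dana ∩ Tara: 09:00-12:00, 14:00-15:00.
Dana ∩ Tara ∩ Divya: 09:00-12:00.
Dana ∩ Tara ∩ Divya ∩ Vanya: 09:00-10:00, 11:00-12:00.
Dana ∩ Tara ∩ Divya ∩ Vanya ∩ Freya: 09:00-10:00, 11:00-12:00.
Dana ∩ Tara ∩ Divya ∩ Vanya ∩ Freya ∩ Keanu: 09:00-10:00, 11:00-12:00.
The last common window of at least 60 minutes is 11:00-12:00; a 60-minute meeting can start as late as 11:00 and still end by 12:00.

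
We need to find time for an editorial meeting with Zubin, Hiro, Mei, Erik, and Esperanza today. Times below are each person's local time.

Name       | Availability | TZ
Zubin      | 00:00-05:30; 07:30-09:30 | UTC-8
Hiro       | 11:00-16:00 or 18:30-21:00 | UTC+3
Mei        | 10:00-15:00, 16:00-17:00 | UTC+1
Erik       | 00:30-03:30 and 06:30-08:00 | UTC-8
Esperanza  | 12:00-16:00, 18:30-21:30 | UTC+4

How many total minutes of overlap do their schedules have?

180

Zubin in UTC: 08:00-13:30, 15:30-17:30 (add 8h to convert from UTC-8).
Hiro in UTC: 08:00-13:00, 15:30-18:00 (subtract 3h to convert from UTC+3).
Mei in UTC: 09:00-14:00, 15:00-16:00 (subtract 1h to convert from UTC+1).
Erik in UTC: 08:30-11:30, 14:30-16:00 (add 8h to convert from UTC-8).
Esperanza in UTC: 08:00-12:00, 14:30-17:30 (subtract 4h to convert from UTC+4).
Zubin ∩ Hiro: 08:00-13:00, 15:30-17:30.
Zubin ∩ Hiro ∩ Mei: 09:00-13:00, 15:30-16:00.
Zubin ∩ Hiro ∩ Mei ∩ Erik: 09:00-11:30, 15:30-16:00.
Zubin ∩ Hiro ∩ Mei ∩ Erik ∩ Esperanza: 09:00-11:30, 15:30-16:00.
Summing the common windows: 150 + 30 = 180 minutes.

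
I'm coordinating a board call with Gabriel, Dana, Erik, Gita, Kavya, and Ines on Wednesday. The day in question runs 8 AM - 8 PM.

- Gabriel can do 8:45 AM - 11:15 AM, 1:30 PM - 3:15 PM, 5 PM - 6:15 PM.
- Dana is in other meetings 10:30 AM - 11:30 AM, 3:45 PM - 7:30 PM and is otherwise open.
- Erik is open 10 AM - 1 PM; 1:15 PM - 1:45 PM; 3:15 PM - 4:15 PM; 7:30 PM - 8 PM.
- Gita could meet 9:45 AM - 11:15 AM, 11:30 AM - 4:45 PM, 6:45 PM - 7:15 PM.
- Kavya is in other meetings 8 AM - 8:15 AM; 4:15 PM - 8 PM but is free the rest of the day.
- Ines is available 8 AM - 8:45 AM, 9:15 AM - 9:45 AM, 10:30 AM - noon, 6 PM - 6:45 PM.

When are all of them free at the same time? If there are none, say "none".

Gabriel free: 08:45-11:15, 13:30-15:15, 17:00-18:15.
Dana free: 08:00-10:30, 11:30-15:45, 19:30-20:00 (invert busy blocks within the working day).
Erik free: 10:00-13:00, 13:15-13:45, 15:15-16:15, 19:30-20:00.
Gita free: 09:45-11:15, 11:30-16:45, 18:45-19:15.
Kavya free: 08:15-16:15 (invert busy blocks within the working day).
Ines free: 08:00-08:45, 09:15-09:45, 10:30-12:00, 18:00-18:45.
Gabriel ∩ Dana: 08:45-10:30, 13:30-15:15.
Gabriel ∩ Dana ∩ Erik: 10:00-10:30, 13:30-13:45.
Gabriel ∩ Dana ∩ Erik ∩ Gita: 10:00-10:30, 13:30-13:45.
Gabriel ∩ Dana ∩ Erik ∩ Gita ∩ Kavya: 10:00-10:30, 13:30-13:45.
Gabriel ∩ Dana ∩ Erik ∩ Gita ∩ Kavya ∩ Ines: ∅.
There is no time when everyone is free.

none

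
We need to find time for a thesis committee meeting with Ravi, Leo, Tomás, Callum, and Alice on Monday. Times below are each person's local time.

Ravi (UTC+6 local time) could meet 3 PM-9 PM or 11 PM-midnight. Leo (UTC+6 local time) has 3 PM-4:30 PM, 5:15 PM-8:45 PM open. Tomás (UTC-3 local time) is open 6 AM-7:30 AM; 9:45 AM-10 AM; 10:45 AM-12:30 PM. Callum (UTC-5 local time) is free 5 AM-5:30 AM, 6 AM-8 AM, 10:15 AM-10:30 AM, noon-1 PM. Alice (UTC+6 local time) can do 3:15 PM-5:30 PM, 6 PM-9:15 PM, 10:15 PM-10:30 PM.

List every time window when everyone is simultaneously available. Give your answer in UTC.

Ravi in UTC: 09:00-15:00, 17:00-18:00 (subtract 6h to convert from UTC+6).
Leo in UTC: 09:00-10:30, 11:15-14:45 (subtract 6h to convert from UTC+6).
Tomás in UTC: 09:00-10:30, 12:45-13:00, 13:45-15:30 (add 3h to convert from UTC-3).
Callum in UTC: 10:00-10:30, 11:00-13:00, 15:15-15:30, 17:00-18:00 (add 5h to convert from UTC-5).
Alice in UTC: 09:15-11:30, 12:00-15:15, 16:15-16:30 (subtract 6h to convert from UTC+6).
Ravi ∩ Leo: 09:00-10:30, 11:15-14:45.
Ravi ∩ Leo ∩ Tomás: 09:00-10:30, 12:45-13:00, 13:45-14:45.
Ravi ∩ Leo ∩ Tomás ∩ Callum: 10:00-10:30, 12:45-13:00.
Ravi ∩ Leo ∩ Tomás ∩ Callum ∩ Alice: 10:00-10:30, 12:45-13:00.

10:00-10:30, 12:45-13:00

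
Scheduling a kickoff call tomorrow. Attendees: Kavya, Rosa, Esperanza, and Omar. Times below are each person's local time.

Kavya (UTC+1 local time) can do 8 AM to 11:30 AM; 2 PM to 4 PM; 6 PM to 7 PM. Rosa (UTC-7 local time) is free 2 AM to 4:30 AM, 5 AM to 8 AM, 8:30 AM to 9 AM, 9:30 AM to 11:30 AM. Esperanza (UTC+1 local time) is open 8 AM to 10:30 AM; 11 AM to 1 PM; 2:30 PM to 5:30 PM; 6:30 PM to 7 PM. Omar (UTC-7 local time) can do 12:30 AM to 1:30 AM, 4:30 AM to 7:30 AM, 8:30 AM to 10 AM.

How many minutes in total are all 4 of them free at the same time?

Kavya in UTC: 07:00-10:30, 13:00-15:00, 17:00-18:00 (subtract 1h to convert from UTC+1).
Rosa in UTC: 09:00-11:30, 12:00-15:00, 15:30-16:00, 16:30-18:30 (add 7h to convert from UTC-7).
Esperanza in UTC: 07:00-09:30, 10:00-12:00, 13:30-16:30, 17:30-18:00 (subtract 1h to convert from UTC+1).
Omar in UTC: 07:30-08:30, 11:30-14:30, 15:30-17:00 (add 7h to convert from UTC-7).
Kavya ∩ Rosa: 09:00-10:30, 13:00-15:00, 17:00-18:00.
Kavya ∩ Rosa ∩ Esperanza: 09:00-09:30, 10:00-10:30, 13:30-15:00, 17:30-18:00.
Kavya ∩ Rosa ∩ Esperanza ∩ Omar: 13:30-14:30.
So the common availability across everyone is 13:30-14:30.
That's a single block of 60 minutes.

60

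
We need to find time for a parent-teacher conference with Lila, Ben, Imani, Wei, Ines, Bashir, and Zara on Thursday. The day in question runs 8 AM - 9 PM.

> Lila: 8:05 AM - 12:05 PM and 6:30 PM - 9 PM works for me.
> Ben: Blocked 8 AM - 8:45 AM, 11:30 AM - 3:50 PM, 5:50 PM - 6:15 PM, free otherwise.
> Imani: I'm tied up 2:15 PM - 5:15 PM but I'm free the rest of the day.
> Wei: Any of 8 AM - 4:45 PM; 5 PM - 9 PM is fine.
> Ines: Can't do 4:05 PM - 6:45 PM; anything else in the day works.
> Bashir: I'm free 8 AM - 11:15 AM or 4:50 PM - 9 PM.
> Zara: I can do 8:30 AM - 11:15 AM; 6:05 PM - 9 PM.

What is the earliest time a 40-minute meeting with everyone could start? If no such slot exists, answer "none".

08:45

Lila free: 08:05-12:05, 18:30-21:00.
Ben free: 08:45-11:30, 15:50-17:50, 18:15-21:00 (invert busy blocks within the working day).
Imani free: 08:00-14:15, 17:15-21:00 (invert busy blocks within the working day).
Wei free: 08:00-16:45, 17:00-21:00.
Ines free: 08:00-16:05, 18:45-21:00 (invert busy blocks within the working day).
Bashir free: 08:00-11:15, 16:50-21:00.
Zara free: 08:30-11:15, 18:05-21:00.
Lila ∩ Ben: 08:45-11:30, 18:30-21:00.
Lila ∩ Ben ∩ Imani: 08:45-11:30, 18:30-21:00.
Lila ∩ Ben ∩ Imani ∩ Wei: 08:45-11:30, 18:30-21:00.
Lila ∩ Ben ∩ Imani ∩ Wei ∩ Ines: 08:45-11:30, 18:45-21:00.
Lila ∩ Ben ∩ Imani ∩ Wei ∩ Ines ∩ Bashir: 08:45-11:15, 18:45-21:00.
Lila ∩ Ben ∩ Imani ∩ Wei ∩ Ines ∩ Bashir ∩ Zara: 08:45-11:15, 18:45-21:00.
The first common window of at least 40 minutes is 08:45-11:15, so the earliest start is 08:45.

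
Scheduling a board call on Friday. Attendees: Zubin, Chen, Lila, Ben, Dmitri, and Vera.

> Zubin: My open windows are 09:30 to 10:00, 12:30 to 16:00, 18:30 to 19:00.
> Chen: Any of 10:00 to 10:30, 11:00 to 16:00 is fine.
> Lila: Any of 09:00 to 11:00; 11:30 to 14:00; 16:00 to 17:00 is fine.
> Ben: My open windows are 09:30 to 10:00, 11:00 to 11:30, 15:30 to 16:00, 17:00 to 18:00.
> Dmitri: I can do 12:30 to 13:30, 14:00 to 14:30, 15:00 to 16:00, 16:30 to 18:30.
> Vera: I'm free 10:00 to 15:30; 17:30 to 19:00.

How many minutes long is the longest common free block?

Zubin ∩ Chen: 12:30-16:00.
Zubin ∩ Chen ∩ Lila: 12:30-14:00.
Zubin ∩ Chen ∩ Lila ∩ Ben: ∅.
Zubin ∩ Chen ∩ Lila ∩ Ben ∩ Dmitri: ∅.
Zubin ∩ Chen ∩ Lila ∩ Ben ∩ Dmitri ∩ Vera: ∅.
There is no time when everyone is free.
No common window exists, so the longest block is 0 minutes.

0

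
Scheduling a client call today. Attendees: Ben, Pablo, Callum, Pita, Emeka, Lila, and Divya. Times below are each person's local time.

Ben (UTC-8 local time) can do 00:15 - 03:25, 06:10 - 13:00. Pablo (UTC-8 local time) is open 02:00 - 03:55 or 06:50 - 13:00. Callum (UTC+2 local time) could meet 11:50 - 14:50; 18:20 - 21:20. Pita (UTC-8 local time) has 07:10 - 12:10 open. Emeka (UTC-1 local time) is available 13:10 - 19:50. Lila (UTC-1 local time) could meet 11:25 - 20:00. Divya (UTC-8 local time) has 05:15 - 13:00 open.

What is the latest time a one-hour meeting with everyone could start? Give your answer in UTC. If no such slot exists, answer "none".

Ben in UTC: 08:15-11:25, 14:10-21:00 (add 8h to convert from UTC-8).
Pablo in UTC: 10:00-11:55, 14:50-21:00 (add 8h to convert from UTC-8).
Callum in UTC: 09:50-12:50, 16:20-19:20 (subtract 2h to convert from UTC+2).
Pita in UTC: 15:10-20:10 (add 8h to convert from UTC-8).
Emeka in UTC: 14:10-20:50 (add 1h to convert from UTC-1).
Lila in UTC: 12:25-21:00 (add 1h to convert from UTC-1).
Divya in UTC: 13:15-21:00 (add 8h to convert from UTC-8).
Ben ∩ Pablo: 10:00-11:25, 14:50-21:00.
Ben ∩ Pablo ∩ Callum: 10:00-11:25, 16:20-19:20.
Ben ∩ Pablo ∩ Callum ∩ Pita: 16:20-19:20.
Ben ∩ Pablo ∩ Callum ∩ Pita ∩ Emeka: 16:20-19:20.
Ben ∩ Pablo ∩ Callum ∩ Pita ∩ Emeka ∩ Lila: 16:20-19:20.
Ben ∩ Pablo ∩ Callum ∩ Pita ∩ Emeka ∩ Lila ∩ Divya: 16:20-19:20.
So the common availability across everyone is 16:20-19:20.
The last common window of at least 60 minutes is 16:20-19:20; a 60-minute meeting can start as late as 18:20 and still end by 19:20.

18:20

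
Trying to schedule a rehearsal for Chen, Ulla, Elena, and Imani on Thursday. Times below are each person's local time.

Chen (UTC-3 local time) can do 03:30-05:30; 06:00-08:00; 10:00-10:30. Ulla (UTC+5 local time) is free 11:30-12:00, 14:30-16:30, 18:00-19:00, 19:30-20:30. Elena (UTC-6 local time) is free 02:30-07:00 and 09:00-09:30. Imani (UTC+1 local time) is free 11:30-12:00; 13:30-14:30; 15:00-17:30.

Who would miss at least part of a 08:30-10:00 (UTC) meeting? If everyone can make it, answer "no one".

Chen, Imani, Ulla

Chen in UTC: 06:30-08:30, 09:00-11:00, 13:00-13:30 (add 3h to convert from UTC-3).
Ulla in UTC: 06:30-07:00, 09:30-11:30, 13:00-14:00, 14:30-15:30 (subtract 5h to convert from UTC+5).
Elena in UTC: 08:30-13:00, 15:00-15:30 (add 6h to convert from UTC-6).
Imani in UTC: 10:30-11:00, 12:30-13:30, 14:00-16:30 (subtract 1h to convert from UTC+1).
Chen: not fully free for 08:30-10:00. Ulla: not fully free for 08:30-10:00. Elena: free for 08:30-10:00. Imani: not fully free for 08:30-10:00.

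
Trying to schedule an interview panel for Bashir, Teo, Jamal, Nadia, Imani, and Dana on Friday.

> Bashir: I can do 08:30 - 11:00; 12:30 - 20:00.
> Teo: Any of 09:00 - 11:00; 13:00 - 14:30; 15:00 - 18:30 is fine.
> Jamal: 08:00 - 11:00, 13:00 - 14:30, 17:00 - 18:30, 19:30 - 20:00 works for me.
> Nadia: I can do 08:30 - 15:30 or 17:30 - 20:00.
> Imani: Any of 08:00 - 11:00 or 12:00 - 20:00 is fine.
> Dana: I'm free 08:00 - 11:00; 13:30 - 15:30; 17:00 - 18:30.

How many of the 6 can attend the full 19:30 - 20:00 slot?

4

Bashir, Jamal, Nadia, and Imani can make the full 19:30-20:00 slot — that's 4.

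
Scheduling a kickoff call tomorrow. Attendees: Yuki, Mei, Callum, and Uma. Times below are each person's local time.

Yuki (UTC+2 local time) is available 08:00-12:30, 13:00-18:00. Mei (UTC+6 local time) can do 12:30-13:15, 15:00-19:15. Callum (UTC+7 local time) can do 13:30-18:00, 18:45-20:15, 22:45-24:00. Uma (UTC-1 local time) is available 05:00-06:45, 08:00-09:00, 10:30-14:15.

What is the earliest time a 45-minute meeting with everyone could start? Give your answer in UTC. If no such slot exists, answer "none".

06:30

Yuki in UTC: 06:00-10:30, 11:00-16:00 (subtract 2h to convert from UTC+2).
Mei in UTC: 06:30-07:15, 09:00-13:15 (subtract 6h to convert from UTC+6).
Callum in UTC: 06:30-11:00, 11:45-13:15, 15:45-17:00 (subtract 7h to convert from UTC+7).
Uma in UTC: 06:00-07:45, 09:00-10:00, 11:30-15:15 (add 1h to convert from UTC-1).
Yuki ∩ Mei: 06:30-07:15, 09:00-10:30, 11:00-13:15.
Yuki ∩ Mei ∩ Callum: 06:30-07:15, 09:00-10:30, 11:45-13:15.
Yuki ∩ Mei ∩ Callum ∩ Uma: 06:30-07:15, 09:00-10:00, 11:45-13:15.
So the common availability across everyone is 06:30-07:15, 09:00-10:00, 11:45-13:15.
The first common window of at least 45 minutes is 06:30-07:15, so the earliest start is 06:30.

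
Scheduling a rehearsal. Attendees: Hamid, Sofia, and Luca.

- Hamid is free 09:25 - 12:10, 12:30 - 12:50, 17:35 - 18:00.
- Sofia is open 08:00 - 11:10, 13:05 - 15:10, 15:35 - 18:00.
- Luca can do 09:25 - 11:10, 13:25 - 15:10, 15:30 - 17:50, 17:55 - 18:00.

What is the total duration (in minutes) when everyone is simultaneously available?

Hamid ∩ Sofia: 09:25-11:10, 17:35-18:00.
Hamid ∩ Sofia ∩ Luca: 09:25-11:10, 17:35-17:50, 17:55-18:00.
Summing the common windows: 105 + 15 + 5 = 125 minutes.

125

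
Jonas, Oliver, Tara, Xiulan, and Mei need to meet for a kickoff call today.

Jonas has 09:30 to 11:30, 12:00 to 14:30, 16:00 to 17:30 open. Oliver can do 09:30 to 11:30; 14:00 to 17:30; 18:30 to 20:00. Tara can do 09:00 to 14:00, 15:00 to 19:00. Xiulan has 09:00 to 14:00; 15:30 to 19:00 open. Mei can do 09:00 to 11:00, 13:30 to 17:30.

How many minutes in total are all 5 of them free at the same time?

180

Jonas ∩ Oliver: 09:30-11:30, 14:00-14:30, 16:00-17:30.
Jonas ∩ Oliver ∩ Tara: 09:30-11:30, 16:00-17:30.
Jonas ∩ Oliver ∩ Tara ∩ Xiulan: 09:30-11:30, 16:00-17:30.
Jonas ∩ Oliver ∩ Tara ∩ Xiulan ∩ Mei: 09:30-11:00, 16:00-17:30.
Summing the common windows: 90 + 90 = 180 minutes.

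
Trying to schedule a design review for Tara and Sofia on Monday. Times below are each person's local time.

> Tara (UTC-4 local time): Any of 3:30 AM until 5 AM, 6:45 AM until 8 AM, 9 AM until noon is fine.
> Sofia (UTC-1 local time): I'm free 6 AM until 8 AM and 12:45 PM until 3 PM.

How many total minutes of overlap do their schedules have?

225

Tara in UTC: 07:30-09:00, 10:45-12:00, 13:00-16:00 (add 4h to convert from UTC-4).
Sofia in UTC: 07:00-09:00, 13:45-16:00 (add 1h to convert from UTC-1).
Tara ∩ Sofia: 07:30-09:00, 13:45-16:00.
Summing the common windows: 90 + 135 = 225 minutes.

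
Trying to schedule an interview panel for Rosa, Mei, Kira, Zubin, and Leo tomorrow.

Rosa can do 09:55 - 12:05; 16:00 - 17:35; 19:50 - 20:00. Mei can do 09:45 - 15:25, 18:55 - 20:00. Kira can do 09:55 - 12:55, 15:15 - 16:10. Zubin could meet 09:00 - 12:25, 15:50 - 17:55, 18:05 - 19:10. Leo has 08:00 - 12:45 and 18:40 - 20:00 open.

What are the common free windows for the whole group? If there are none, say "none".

Rosa ∩ Mei: 09:55-12:05, 19:50-20:00.
Rosa ∩ Mei ∩ Kira: 09:55-12:05.
Rosa ∩ Mei ∩ Kira ∩ Zubin: 09:55-12:05.
Rosa ∩ Mei ∩ Kira ∩ Zubin ∩ Leo: 09:55-12:05.

09:55-12:05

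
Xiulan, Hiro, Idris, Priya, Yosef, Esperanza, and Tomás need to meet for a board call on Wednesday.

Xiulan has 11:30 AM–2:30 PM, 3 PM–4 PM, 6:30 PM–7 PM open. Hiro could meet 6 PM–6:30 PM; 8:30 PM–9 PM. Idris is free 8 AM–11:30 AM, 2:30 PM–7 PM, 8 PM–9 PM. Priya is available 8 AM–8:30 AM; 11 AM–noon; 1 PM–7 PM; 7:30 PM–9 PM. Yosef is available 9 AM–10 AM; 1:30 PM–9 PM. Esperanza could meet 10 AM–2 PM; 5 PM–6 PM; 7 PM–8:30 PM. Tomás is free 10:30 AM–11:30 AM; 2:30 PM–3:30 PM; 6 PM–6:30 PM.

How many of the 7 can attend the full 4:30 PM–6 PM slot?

3

Idris, Priya, and Yosef can make the full 16:30-18:00 slot — that's 3.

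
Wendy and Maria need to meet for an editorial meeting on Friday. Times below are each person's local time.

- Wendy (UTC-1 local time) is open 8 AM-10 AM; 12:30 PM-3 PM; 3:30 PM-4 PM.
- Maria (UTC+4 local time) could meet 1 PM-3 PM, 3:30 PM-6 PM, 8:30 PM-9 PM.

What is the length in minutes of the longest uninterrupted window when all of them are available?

Wendy in UTC: 09:00-11:00, 13:30-16:00, 16:30-17:00 (add 1h to convert from UTC-1).
Maria in UTC: 09:00-11:00, 11:30-14:00, 16:30-17:00 (subtract 4h to convert from UTC+4).
Wendy ∩ Maria: 09:00-11:00, 13:30-14:00, 16:30-17:00.
The longest is 09:00-11:00 at 120 minutes.

120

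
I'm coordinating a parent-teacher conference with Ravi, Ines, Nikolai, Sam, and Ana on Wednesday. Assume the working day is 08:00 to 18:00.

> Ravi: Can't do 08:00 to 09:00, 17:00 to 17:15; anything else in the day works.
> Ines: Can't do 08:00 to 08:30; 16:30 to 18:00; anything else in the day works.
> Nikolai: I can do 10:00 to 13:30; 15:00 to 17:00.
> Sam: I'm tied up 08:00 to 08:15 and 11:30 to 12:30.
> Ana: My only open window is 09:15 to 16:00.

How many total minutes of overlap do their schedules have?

Ravi free: 09:00-17:00, 17:15-18:00 (invert busy blocks within the working day).
Ines free: 08:30-16:30 (invert busy blocks within the working day).
Nikolai free: 10:00-13:30, 15:00-17:00.
Sam free: 08:15-11:30, 12:30-18:00 (invert busy blocks within the working day).
Ana free: 09:15-16:00.
Ravi ∩ Ines: 09:00-16:30.
Ravi ∩ Ines ∩ Nikolai: 10:00-13:30, 15:00-16:30.
Ravi ∩ Ines ∩ Nikolai ∩ Sam: 10:00-11:30, 12:30-13:30, 15:00-16:30.
Ravi ∩ Ines ∩ Nikolai ∩ Sam ∩ Ana: 10:00-11:30, 12:30-13:30, 15:00-16:00.
Summing the common windows: 90 + 60 + 60 = 210 minutes.

210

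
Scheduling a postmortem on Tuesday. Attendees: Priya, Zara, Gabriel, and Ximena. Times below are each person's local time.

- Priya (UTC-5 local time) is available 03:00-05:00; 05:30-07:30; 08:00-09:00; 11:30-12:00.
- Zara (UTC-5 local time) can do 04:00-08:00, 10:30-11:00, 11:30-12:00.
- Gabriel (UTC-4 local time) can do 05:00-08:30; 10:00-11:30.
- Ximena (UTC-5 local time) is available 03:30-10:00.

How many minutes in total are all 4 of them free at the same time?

180

Priya in UTC: 08:00-10:00, 10:30-12:30, 13:00-14:00, 16:30-17:00 (add 5h to convert from UTC-5).
Zara in UTC: 09:00-13:00, 15:30-16:00, 16:30-17:00 (add 5h to convert from UTC-5).
Gabriel in UTC: 09:00-12:30, 14:00-15:30 (add 4h to convert from UTC-4).
Ximena in UTC: 08:30-15:00 (add 5h to convert from UTC-5).
Priya ∩ Zara: 09:00-10:00, 10:30-12:30, 16:30-17:00.
Priya ∩ Zara ∩ Gabriel: 09:00-10:00, 10:30-12:30.
Priya ∩ Zara ∩ Gabriel ∩ Ximena: 09:00-10:00, 10:30-12:30.
Those are the intersection windows.
Summing the common windows: 60 + 120 = 180 minutes.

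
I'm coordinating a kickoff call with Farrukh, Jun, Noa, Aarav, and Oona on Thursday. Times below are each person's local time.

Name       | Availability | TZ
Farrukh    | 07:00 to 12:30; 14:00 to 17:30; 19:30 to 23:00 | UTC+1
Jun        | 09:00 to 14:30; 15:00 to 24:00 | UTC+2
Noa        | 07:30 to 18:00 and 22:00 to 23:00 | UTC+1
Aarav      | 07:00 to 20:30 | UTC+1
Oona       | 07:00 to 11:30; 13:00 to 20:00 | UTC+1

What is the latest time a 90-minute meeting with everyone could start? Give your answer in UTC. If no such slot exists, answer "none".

15:00

Farrukh in UTC: 06:00-11:30, 13:00-16:30, 18:30-22:00 (subtract 1h to convert from UTC+1).
Jun in UTC: 07:00-12:30, 13:00-22:00 (subtract 2h to convert from UTC+2).
Noa in UTC: 06:30-17:00, 21:00-22:00 (subtract 1h to convert from UTC+1).
Aarav in UTC: 06:00-19:30 (subtract 1h to convert from UTC+1).
Oona in UTC: 06:00-10:30, 12:00-19:00 (subtract 1h to convert from UTC+1).
Farrukh ∩ Jun: 07:00-11:30, 13:00-16:30, 18:30-22:00.
Farrukh ∩ Jun ∩ Noa: 07:00-11:30, 13:00-16:30, 21:00-22:00.
Farrukh ∩ Jun ∩ Noa ∩ Aarav: 07:00-11:30, 13:00-16:30.
Farrukh ∩ Jun ∩ Noa ∩ Aarav ∩ Oona: 07:00-10:30, 13:00-16:30.
The last common window of at least 90 minutes is 13:00-16:30; a 90-minute meeting can start as late as 15:00 and still end by 16:30.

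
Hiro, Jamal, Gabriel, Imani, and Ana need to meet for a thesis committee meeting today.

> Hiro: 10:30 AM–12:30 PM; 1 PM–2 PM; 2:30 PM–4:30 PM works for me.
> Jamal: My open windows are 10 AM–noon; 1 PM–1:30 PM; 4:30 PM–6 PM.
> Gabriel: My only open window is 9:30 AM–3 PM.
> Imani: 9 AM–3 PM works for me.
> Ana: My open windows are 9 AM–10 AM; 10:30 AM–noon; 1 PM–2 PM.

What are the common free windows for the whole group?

Hiro ∩ Jamal: 10:30-12:00, 13:00-13:30.
Hiro ∩ Jamal ∩ Gabriel: 10:30-12:00, 13:00-13:30.
Hiro ∩ Jamal ∩ Gabriel ∩ Imani: 10:30-12:00, 13:00-13:30.
Hiro ∩ Jamal ∩ Gabriel ∩ Imani ∩ Ana: 10:30-12:00, 13:00-13:30.
Those are the intersection windows.

10:30-12:00, 13:00-13:30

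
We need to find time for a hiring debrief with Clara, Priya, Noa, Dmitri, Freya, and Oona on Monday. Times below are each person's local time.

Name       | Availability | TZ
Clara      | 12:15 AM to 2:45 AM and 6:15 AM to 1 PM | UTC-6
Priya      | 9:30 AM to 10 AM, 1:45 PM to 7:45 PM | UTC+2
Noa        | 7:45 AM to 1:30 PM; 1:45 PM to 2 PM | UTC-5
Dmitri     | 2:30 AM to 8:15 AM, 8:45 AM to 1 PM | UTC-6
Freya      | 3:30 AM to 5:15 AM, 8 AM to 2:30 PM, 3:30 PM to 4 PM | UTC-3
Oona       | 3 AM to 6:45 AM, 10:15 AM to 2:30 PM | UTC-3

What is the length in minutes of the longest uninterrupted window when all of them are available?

165

Clara in UTC: 06:15-08:45, 12:15-19:00 (add 6h to convert from UTC-6).
Priya in UTC: 07:30-08:00, 11:45-17:45 (subtract 2h to convert from UTC+2).
Noa in UTC: 12:45-18:30, 18:45-19:00 (add 5h to convert from UTC-5).
Dmitri in UTC: 08:30-14:15, 14:45-19:00 (add 6h to convert from UTC-6).
Freya in UTC: 06:30-08:15, 11:00-17:30, 18:30-19:00 (add 3h to convert from UTC-3).
Oona in UTC: 06:00-09:45, 13:15-17:30 (add 3h to convert from UTC-3).
Clara ∩ Priya: 07:30-08:00, 12:15-17:45.
Clara ∩ Priya ∩ Noa: 12:45-17:45.
Clara ∩ Priya ∩ Noa ∩ Dmitri: 12:45-14:15, 14:45-17:45.
Clara ∩ Priya ∩ Noa ∩ Dmitri ∩ Freya: 12:45-14:15, 14:45-17:30.
Clara ∩ Priya ∩ Noa ∩ Dmitri ∩ Freya ∩ Oona: 13:15-14:15, 14:45-17:30.
So the common availability across everyone is 13:15-14:15, 14:45-17:30.
The longest is 14:45-17:30 at 165 minutes.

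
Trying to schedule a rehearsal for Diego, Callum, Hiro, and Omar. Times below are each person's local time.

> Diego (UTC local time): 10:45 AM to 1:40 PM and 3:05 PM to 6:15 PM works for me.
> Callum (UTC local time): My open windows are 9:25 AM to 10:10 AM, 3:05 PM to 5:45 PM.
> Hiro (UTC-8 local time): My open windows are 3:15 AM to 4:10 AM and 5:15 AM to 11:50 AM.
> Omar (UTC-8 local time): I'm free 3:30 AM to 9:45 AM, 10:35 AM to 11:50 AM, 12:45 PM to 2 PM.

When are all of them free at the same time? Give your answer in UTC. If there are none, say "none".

Diego in UTC: 10:45-13:40, 15:05-18:15.
Callum in UTC: 09:25-10:10, 15:05-17:45.
Hiro in UTC: 11:15-12:10, 13:15-19:50 (add 8h to convert from UTC-8).
Omar in UTC: 11:30-17:45, 18:35-19:50, 20:45-22:00 (add 8h to convert from UTC-8).
Diego ∩ Callum: 15:05-17:45.
Diego ∩ Callum ∩ Hiro: 15:05-17:45.
Diego ∩ Callum ∩ Hiro ∩ Omar: 15:05-17:45.

15:05-17:45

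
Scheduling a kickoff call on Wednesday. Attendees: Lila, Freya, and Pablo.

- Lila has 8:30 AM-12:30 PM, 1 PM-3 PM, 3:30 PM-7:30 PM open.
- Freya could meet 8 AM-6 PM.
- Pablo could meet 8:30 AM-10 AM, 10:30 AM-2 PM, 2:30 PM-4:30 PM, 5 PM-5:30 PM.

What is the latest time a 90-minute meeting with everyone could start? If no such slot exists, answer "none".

Lila ∩ Freya: 08:30-12:30, 13:00-15:00, 15:30-18:00.
Lila ∩ Freya ∩ Pablo: 08:30-10:00, 10:30-12:30, 13:00-14:00, 14:30-15:00, 15:30-16:30, 17:00-17:30.
The last common window of at least 90 minutes is 10:30-12:30; a 90-minute meeting can start as late as 11:00 and still end by 12:30.

11:00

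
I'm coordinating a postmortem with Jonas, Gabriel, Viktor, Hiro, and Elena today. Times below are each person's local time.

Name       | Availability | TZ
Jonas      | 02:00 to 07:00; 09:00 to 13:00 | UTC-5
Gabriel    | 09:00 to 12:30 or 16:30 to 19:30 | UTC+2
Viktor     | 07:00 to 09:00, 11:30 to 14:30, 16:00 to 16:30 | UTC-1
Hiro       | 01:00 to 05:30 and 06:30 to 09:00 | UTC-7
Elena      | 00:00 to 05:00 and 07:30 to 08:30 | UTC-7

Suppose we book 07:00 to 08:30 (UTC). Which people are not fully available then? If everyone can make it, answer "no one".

Hiro, Viktor

Jonas in UTC: 07:00-12:00, 14:00-18:00 (add 5h to convert from UTC-5).
Gabriel in UTC: 07:00-10:30, 14:30-17:30 (subtract 2h to convert from UTC+2).
Viktor in UTC: 08:00-10:00, 12:30-15:30, 17:00-17:30 (add 1h to convert from UTC-1).
Hiro in UTC: 08:00-12:30, 13:30-16:00 (add 7h to convert from UTC-7).
Elena in UTC: 07:00-12:00, 14:30-15:30 (add 7h to convert from UTC-7).
Jonas: free for 07:00-08:30. Gabriel: free for 07:00-08:30. Viktor: not fully free for 07:00-08:30. Hiro: not fully free for 07:00-08:30. Elena: free for 07:00-08:30.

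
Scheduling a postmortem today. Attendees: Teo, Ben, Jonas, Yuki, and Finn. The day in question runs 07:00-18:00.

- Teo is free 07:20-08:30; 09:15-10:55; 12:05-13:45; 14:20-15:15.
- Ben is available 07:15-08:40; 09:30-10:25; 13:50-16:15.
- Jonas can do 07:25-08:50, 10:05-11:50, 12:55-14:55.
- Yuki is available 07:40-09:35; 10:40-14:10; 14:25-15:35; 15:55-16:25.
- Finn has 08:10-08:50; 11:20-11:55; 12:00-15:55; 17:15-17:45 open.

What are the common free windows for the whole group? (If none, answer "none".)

Teo ∩ Ben: 07:20-08:30, 09:30-10:25, 14:20-15:15.
Teo ∩ Ben ∩ Jonas: 07:25-08:30, 10:05-10:25, 14:20-14:55.
Teo ∩ Ben ∩ Jonas ∩ Yuki: 07:40-08:30, 14:25-14:55.
Teo ∩ Ben ∩ Jonas ∩ Yuki ∩ Finn: 08:10-08:30, 14:25-14:55.

08:10-08:30, 14:25-14:55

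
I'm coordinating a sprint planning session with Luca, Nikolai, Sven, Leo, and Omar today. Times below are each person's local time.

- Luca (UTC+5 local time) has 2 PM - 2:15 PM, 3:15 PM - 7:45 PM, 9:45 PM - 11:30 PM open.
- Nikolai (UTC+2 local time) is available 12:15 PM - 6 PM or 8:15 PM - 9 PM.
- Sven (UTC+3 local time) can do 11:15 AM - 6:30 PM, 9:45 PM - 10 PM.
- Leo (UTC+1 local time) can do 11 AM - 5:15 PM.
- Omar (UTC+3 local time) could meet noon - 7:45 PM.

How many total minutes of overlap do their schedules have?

270

Luca in UTC: 09:00-09:15, 10:15-14:45, 16:45-18:30 (subtract 5h to convert from UTC+5).
Nikolai in UTC: 10:15-16:00, 18:15-19:00 (subtract 2h to convert from UTC+2).
Sven in UTC: 08:15-15:30, 18:45-19:00 (subtract 3h to convert from UTC+3).
Leo in UTC: 10:00-16:15 (subtract 1h to convert from UTC+1).
Omar in UTC: 09:00-16:45 (subtract 3h to convert from UTC+3).
Luca ∩ Nikolai: 10:15-14:45, 18:15-18:30.
Luca ∩ Nikolai ∩ Sven: 10:15-14:45.
Luca ∩ Nikolai ∩ Sven ∩ Leo: 10:15-14:45.
Luca ∩ Nikolai ∩ Sven ∩ Leo ∩ Omar: 10:15-14:45.
So the common availability across everyone is 10:15-14:45.
That's a single block of 270 minutes.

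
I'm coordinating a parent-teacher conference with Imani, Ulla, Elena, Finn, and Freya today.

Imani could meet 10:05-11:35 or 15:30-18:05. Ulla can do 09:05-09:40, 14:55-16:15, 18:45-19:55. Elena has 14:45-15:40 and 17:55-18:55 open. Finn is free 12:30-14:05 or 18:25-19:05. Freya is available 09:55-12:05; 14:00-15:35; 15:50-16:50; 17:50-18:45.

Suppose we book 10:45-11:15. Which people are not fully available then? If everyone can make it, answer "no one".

Elena, Finn, Ulla

Imani: free for 10:45-11:15. Ulla: not fully free for 10:45-11:15. Elena: not fully free for 10:45-11:15. Finn: not fully free for 10:45-11:15. Freya: free for 10:45-11:15.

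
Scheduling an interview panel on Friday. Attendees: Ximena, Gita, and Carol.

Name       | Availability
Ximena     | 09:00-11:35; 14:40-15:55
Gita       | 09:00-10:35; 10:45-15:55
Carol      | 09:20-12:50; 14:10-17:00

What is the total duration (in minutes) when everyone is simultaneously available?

Ximena ∩ Gita: 09:00-10:35, 10:45-11:35, 14:40-15:55.
Ximena ∩ Gita ∩ Carol: 09:20-10:35, 10:45-11:35, 14:40-15:55.
Summing the common windows: 75 + 50 + 75 = 200 minutes.

200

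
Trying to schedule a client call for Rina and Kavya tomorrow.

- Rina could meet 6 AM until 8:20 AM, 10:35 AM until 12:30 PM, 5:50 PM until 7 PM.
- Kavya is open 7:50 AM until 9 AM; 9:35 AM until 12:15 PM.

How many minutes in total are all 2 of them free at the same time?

Rina ∩ Kavya: 07:50-08:20, 10:35-12:15.
Summing the common windows: 30 + 100 = 130 minutes.

130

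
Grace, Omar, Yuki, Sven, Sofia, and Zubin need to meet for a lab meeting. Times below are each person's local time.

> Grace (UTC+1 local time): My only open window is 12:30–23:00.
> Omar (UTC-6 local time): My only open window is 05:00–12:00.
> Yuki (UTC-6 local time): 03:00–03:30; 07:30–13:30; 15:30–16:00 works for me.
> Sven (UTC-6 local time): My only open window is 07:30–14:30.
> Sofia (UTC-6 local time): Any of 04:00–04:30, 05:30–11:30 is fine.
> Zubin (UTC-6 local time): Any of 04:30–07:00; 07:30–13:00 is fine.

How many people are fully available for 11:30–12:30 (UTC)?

Grace in UTC: 11:30-22:00 (subtract 1h to convert from UTC+1).
Omar in UTC: 11:00-18:00 (add 6h to convert from UTC-6).
Yuki in UTC: 09:00-09:30, 13:30-19:30, 21:30-22:00 (add 6h to convert from UTC-6).
Sven in UTC: 13:30-20:30 (add 6h to convert from UTC-6).
Sofia in UTC: 10:00-10:30, 11:30-17:30 (add 6h to convert from UTC-6).
Zubin in UTC: 10:30-13:00, 13:30-19:00 (add 6h to convert from UTC-6).
Grace, Omar, Sofia, and Zubin can make the full 11:30-12:30 slot — that's 4.

4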